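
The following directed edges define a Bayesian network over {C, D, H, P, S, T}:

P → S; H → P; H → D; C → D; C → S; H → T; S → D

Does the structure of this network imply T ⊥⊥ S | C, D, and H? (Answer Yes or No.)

Yes

There are 3 undirected paths between T and S; checking each against the conditioning set {C, D, H}:
Path 1: T ← H → P → S
  H is a fork here and H is conditioned on, so the path is blocked at H.
Path 2: T ← H → D ← S
  H is a fork here and H is conditioned on, so the path is blocked at H.
Path 3: T ← H → D ← C → S
  H is a fork here and H is conditioned on, so the path is blocked at H.
All paths are blocked; T ⊥ S | {C, D, H} holds.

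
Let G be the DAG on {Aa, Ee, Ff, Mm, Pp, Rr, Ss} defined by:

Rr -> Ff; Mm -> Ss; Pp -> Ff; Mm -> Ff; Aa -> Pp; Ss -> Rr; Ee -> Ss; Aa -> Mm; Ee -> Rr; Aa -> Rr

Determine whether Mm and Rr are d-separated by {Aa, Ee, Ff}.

No

There are 6 undirected paths between Mm and Rr; checking each against the conditioning set {Aa, Ee, Ff}:
Path 1: Mm ← Aa → Pp → Ff ← Rr
  Aa is a fork here and Aa is conditioned on, so the path is blocked at Aa.
Path 2: Mm ← Aa → Rr
  Aa is a fork here and Aa is conditioned on, so the path is blocked at Aa.
Path 3: Mm → Ss ← Ee → Rr
  Ee is a fork here and Ee is conditioned on, so the path is blocked at Ee.
Path 4: Mm → Ss → Rr
  Ss is a chain and Ss is not conditioned on — no node blocks this path, so it is active.
Path 5: Mm → Ff ← Pp ← Aa → Rr
  Aa is a fork here and Aa is conditioned on, so the path is blocked at Aa.
Path 6: Mm → Ff ← Rr
  Ff is a collider and Ff is conditioned on, which opens it — no node blocks this path, so it is active.
Since the path Mm → Ss → Rr is active, Mm and Rr are not d-separated given {Aa, Ee, Ff}.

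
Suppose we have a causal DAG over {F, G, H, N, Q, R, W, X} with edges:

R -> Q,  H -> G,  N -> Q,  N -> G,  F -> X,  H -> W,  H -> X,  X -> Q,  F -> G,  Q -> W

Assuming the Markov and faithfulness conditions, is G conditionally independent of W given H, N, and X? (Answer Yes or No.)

6 paths connect G and W; each must be blocked for d-separation to hold:
Path 1: G ← F → X ← H → W
  H is a fork here and H is conditioned on, so the path is blocked at H.
Path 2: G ← F → X → Q → W
  X is a chain here and X is conditioned on, so the path is blocked at X.
Path 3: G ← H → X → Q → W
  H is a fork here and H is conditioned on, so the path is blocked at H.
Path 4: G ← H → W
  H is a fork here and H is conditioned on, so the path is blocked at H.
Path 5: G ← N → Q ← X ← H → W
  N is a fork here and N is conditioned on, so the path is blocked at N.
Path 6: G ← N → Q → W
  N is a fork here and N is conditioned on, so the path is blocked at N.
All paths are blocked; G ⊥ W | {H, N, X} holds.

Yes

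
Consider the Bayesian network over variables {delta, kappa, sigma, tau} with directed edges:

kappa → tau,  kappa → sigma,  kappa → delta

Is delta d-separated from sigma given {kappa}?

The only undirected path from delta to sigma is:
Path 1: delta ← kappa → sigma
  kappa is a fork here and kappa is conditioned on, so the path is blocked at kappa.
All paths are blocked; delta ⊥ sigma | {kappa} holds.

Yes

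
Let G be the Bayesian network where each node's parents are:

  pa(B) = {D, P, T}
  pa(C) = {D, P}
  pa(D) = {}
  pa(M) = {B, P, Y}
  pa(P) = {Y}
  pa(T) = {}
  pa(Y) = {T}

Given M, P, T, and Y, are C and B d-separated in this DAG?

No

6 paths connect C and B; each must be blocked for d-separation to hold:
Path 1: C ← P ← Y ← T → B
  P is a chain here and P is conditioned on, so the path is blocked at P.
Path 2: C ← P ← Y → M ← B
  P is a chain here and P is conditioned on, so the path is blocked at P.
Path 3: C ← P → M ← Y ← T → B
  P is a fork here and P is conditioned on, so the path is blocked at P.
Path 4: C ← P → M ← B
  P is a fork here and P is conditioned on, so the path is blocked at P.
Path 5: C ← P → B
  P is a fork here and P is conditioned on, so the path is blocked at P.
Path 6: C ← D → B
  D is a fork and D is not conditioned on — no node blocks this path, so it is active.
At least one path is unblocked, so d-separation fails.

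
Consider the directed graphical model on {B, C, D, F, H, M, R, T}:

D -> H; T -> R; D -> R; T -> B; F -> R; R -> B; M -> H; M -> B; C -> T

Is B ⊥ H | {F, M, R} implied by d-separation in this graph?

3 paths connect B and H; each must be blocked for d-separation to hold:
Path 1: B ← M → H
  M is a fork here and M is conditioned on, so the path is blocked at M.
Path 2: B ← T → R ← D → H
  T is a fork and T is not conditioned on; R is a collider and R is conditioned on, which opens it; D is a fork and D is not conditioned on — no node blocks this path, so it is active.
Path 3: B ← R ← D → H
  R is a chain here and R is conditioned on, so the path is blocked at R.
Since the path B ← T → R ← D → H is active, B and H are not d-separated given {F, M, R}.

No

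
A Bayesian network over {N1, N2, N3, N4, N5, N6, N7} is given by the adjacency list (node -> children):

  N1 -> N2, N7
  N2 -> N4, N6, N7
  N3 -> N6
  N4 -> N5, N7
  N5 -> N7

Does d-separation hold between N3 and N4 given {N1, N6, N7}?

5 paths connect N3 and N4; each must be blocked for d-separation to hold:
  1. N3 → N6 ← N2 ← N1 → N7 ← N4 — N6:collider[open]; N2:chain[open]; N1:fork[blocks]; N7:collider[open] ⇒ blocked
  2. N3 → N6 ← N2 ← N1 → N7 ← N5 ← N4 — N6:collider[open]; N2:chain[open]; N1:fork[blocks]; N7:collider[open]; N5:chain[open] ⇒ blocked
  3. N3 → N6 ← N2 → N7 ← N4 — N6:collider[open]; N2:fork[open]; N7:collider[open] ⇒ active
  4. N3 → N6 ← N2 → N7 ← N5 ← N4 — N6:collider[open]; N2:fork[open]; N7:collider[open]; N5:chain[open] ⇒ active
  5. N3 → N6 ← N2 → N4 — N6:collider[open]; N2:fork[open] ⇒ active
At least one path is unblocked, so d-separation fails.

No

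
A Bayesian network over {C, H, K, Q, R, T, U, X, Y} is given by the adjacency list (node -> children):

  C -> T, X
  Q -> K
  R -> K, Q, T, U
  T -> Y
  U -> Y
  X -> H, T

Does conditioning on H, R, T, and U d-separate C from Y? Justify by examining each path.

Yes — C and Y are d-separated given {H, R, T, U}.

Enumerating the 4 paths from C to Y and testing each for blocking by {H, R, T, U}:
  1. C → T → Y — T:chain[blocks] ⇒ blocked
  2. C → T ← R → U → Y — T:collider[open]; R:fork[blocks]; U:chain[blocks] ⇒ blocked
  3. C → X → T → Y — X:chain[open]; T:chain[blocks] ⇒ blocked
  4. C → X → T ← R → U → Y — X:chain[open]; T:collider[open]; R:fork[blocks]; U:chain[blocks] ⇒ blocked
Every path is blocked, so C and Y are d-separated given {H, R, T, U}.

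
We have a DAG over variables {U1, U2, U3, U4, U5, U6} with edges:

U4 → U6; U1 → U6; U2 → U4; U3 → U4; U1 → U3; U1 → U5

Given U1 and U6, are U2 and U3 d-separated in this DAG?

No

2 paths connect U2 and U3; each must be blocked for d-separation to hold:
Path 1: U2 → U4 → U6 ← U1 → U3
  U1 is a fork here and U1 is conditioned on, so the path is blocked at U1.
Path 2: U2 → U4 ← U3
  U4 is a collider and its descendant U6 is conditioned on, which opens it — no node blocks this path, so it is active.
Since the path U2 → U4 ← U3 is active, U2 and U3 are not d-separated given {U1, U6}.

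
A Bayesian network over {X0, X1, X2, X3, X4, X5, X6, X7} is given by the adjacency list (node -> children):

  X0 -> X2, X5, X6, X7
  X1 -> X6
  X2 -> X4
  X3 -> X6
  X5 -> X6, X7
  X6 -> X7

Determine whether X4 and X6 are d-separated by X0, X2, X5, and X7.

5 paths connect X4 and X6; each must be blocked for d-separation to hold:
Path 1: X4 ← X2 ← X0 → X5 → X7 ← X6
  X2 is a chain here and X2 is conditioned on, so the path is blocked at X2.
Path 2: X4 ← X2 ← X0 → X5 → X6
  X2 is a chain here and X2 is conditioned on, so the path is blocked at X2.
Path 3: X4 ← X2 ← X0 → X7 ← X5 → X6
  X2 is a chain here and X2 is conditioned on, so the path is blocked at X2.
Path 4: X4 ← X2 ← X0 → X7 ← X6
  X2 is a chain here and X2 is conditioned on, so the path is blocked at X2.
Path 5: X4 ← X2 ← X0 → X6
  X2 is a chain here and X2 is conditioned on, so the path is blocked at X2.
All paths are blocked; X4 ⊥ X6 | {X0, X2, X5, X7} holds.

Yes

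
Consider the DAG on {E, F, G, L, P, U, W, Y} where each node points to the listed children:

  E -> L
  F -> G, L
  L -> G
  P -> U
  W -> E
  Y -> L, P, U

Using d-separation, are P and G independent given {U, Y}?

Enumerating the 4 paths from P to G and testing each for blocking by {U, Y}:
Path 1: P ← Y → L → G
  Y is a fork here and Y is conditioned on, so the path is blocked at Y.
Path 2: P ← Y → L ← F → G
  Y is a fork here and Y is conditioned on, so the path is blocked at Y.
Path 3: P → U ← Y → L → G
  Y is a fork here and Y is conditioned on, so the path is blocked at Y.
Path 4: P → U ← Y → L ← F → G
  Y is a fork here and Y is conditioned on, so the path is blocked at Y.
All paths are blocked; P ⊥ G | {U, Y} holds.

Yes — P and G are d-separated given {U, Y}.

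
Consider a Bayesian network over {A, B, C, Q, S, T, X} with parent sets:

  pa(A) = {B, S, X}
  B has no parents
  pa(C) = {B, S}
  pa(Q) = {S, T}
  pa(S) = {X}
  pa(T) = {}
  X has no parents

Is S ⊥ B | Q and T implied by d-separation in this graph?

We examine all 3 paths between S and B:
  1. S → A ← B — A:collider[blocks] ⇒ blocked
  2. S ← X → A ← B — X:fork[open]; A:collider[blocks] ⇒ blocked
  3. S → C ← B — C:collider[blocks] ⇒ blocked
All paths are blocked; S ⊥ B | {Q, T} holds.

Yes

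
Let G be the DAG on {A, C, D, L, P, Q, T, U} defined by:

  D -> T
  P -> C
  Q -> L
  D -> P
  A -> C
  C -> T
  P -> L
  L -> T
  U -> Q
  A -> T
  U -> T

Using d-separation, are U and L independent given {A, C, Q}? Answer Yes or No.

Enumerating the 5 paths from U to L and testing each for blocking by {A, C, Q}:
  1. U → T ← D → P → L — T:collider[blocks]; D:fork[open]; P:chain[open] ⇒ blocked
  2. U → T ← A → C ← P → L — T:collider[blocks]; A:fork[blocks]; C:collider[open]; P:fork[open] ⇒ blocked
  3. U → T ← L — T:collider[blocks] ⇒ blocked
  4. U → T ← C ← P → L — T:collider[blocks]; C:chain[blocks]; P:fork[open] ⇒ blocked
  5. U → Q → L — Q:chain[blocks] ⇒ blocked
All paths are blocked; U ⊥ L | {A, C, Q} holds.

Yes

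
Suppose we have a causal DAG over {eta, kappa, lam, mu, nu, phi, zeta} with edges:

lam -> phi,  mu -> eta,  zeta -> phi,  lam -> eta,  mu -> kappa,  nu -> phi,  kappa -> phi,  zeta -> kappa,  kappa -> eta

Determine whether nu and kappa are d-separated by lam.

Enumerating the 4 paths from nu to kappa and testing each for blocking by {lam}:
Path 1: nu → phi ← kappa
  phi is a collider here and neither phi nor any of its descendants is conditioned on, so the collider stays closed — the path is blocked at phi.
Path 2: nu → phi ← lam → eta ← kappa
  phi is a collider here and neither phi nor any of its descendants is conditioned on, so the collider stays closed — the path is blocked at phi.
Path 3: nu → phi ← lam → eta ← mu → kappa
  phi is a collider here and neither phi nor any of its descendants is conditioned on, so the collider stays closed — the path is blocked at phi.
Path 4: nu → phi ← zeta → kappa
  phi is a collider here and neither phi nor any of its descendants is conditioned on, so the collider stays closed — the path is blocked at phi.
Since every path is blocked, d-separation holds.

Yes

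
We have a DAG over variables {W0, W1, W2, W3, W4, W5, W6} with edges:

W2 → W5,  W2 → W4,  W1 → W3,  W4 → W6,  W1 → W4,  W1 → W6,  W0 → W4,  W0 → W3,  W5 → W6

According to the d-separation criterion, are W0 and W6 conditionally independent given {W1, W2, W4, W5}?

Enumerating the 6 paths from W0 to W6 and testing each for blocking by {W1, W2, W4, W5}:
Path 1: W0 → W3 ← W1 → W4 ← W2 → W5 → W6
  W3 is a collider here and neither W3 nor any of its descendants is conditioned on, so the collider stays closed — the path is blocked at W3.
Path 2: W0 → W3 ← W1 → W4 → W6
  W3 is a collider here and neither W3 nor any of its descendants is conditioned on, so the collider stays closed — the path is blocked at W3.
Path 3: W0 → W3 ← W1 → W6
  W3 is a collider here and neither W3 nor any of its descendants is conditioned on, so the collider stays closed — the path is blocked at W3.
Path 4: W0 → W4 ← W2 → W5 → W6
  W2 is a fork here and W2 is conditioned on, so the path is blocked at W2.
Path 5: W0 → W4 ← W1 → W6
  W1 is a fork here and W1 is conditioned on, so the path is blocked at W1.
Path 6: W0 → W4 → W6
  W4 is a chain here and W4 is conditioned on, so the path is blocked at W4.
Since every path is blocked, d-separation holds.

Yes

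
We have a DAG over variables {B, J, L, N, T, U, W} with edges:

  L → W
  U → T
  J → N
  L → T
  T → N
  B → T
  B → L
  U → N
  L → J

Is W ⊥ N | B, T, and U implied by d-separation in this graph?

Enumerating the 5 paths from W to N and testing each for blocking by {B, T, U}:
Path 1: W ← L → T ← U → N
  U is a fork here and U is conditioned on, so the path is blocked at U.
Path 2: W ← L → T → N
  T is a chain here and T is conditioned on, so the path is blocked at T.
Path 3: W ← L → J → N
  L is a fork and L is not conditioned on; J is a chain and J is not conditioned on — no node blocks this path, so it is active.
Path 4: W ← L ← B → T ← U → N
  B is a fork here and B is conditioned on, so the path is blocked at B.
Path 5: W ← L ← B → T → N
  B is a fork here and B is conditioned on, so the path is blocked at B.
Since the path W ← L → J → N is active, W and N are not d-separated given {B, T, U}.

No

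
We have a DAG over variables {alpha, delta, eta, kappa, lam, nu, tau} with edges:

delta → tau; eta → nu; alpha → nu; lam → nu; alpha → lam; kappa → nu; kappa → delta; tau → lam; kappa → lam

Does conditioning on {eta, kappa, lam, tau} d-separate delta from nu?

Yes — delta and nu are d-separated given {eta, kappa, lam, tau}.

Enumerating the 6 paths from delta to nu and testing each for blocking by {eta, kappa, lam, tau}:
  1. delta ← kappa → lam → nu — kappa:fork[blocks]; lam:chain[blocks] ⇒ blocked
  2. delta ← kappa → lam ← alpha → nu — kappa:fork[blocks]; lam:collider[open]; alpha:fork[open] ⇒ blocked
  3. delta ← kappa → nu — kappa:fork[blocks] ⇒ blocked
  4. delta → tau → lam → nu — tau:chain[blocks]; lam:chain[blocks] ⇒ blocked
  5. delta → tau → lam ← kappa → nu — tau:chain[blocks]; lam:collider[open]; kappa:fork[blocks] ⇒ blocked
  6. delta → tau → lam ← alpha → nu — tau:chain[blocks]; lam:collider[open]; alpha:fork[open] ⇒ blocked
All paths are blocked; delta ⊥ nu | {eta, kappa, lam, tau} holds.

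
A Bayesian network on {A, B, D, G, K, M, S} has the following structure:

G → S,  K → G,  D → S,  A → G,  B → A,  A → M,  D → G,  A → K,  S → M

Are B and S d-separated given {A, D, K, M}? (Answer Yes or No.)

There are 5 undirected paths between B and S; checking each against the conditioning set {A, D, K, M}:
Path 1: B → A → K → G ← D → S
  A is a chain here and A is conditioned on, so the path is blocked at A.
Path 2: B → A → K → G → S
  A is a chain here and A is conditioned on, so the path is blocked at A.
Path 3: B → A → M ← S
  A is a chain here and A is conditioned on, so the path is blocked at A.
Path 4: B → A → G ← D → S
  A is a chain here and A is conditioned on, so the path is blocked at A.
Path 5: B → A → G → S
  A is a chain here and A is conditioned on, so the path is blocked at A.
All paths are blocked; B ⊥ S | {A, D, K, M} holds.

Yes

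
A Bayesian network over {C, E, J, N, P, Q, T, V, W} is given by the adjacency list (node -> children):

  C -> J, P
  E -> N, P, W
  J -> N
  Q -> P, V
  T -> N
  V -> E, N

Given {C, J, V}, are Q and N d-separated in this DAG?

Yes

6 paths connect Q and N; each must be blocked for d-separation to hold:
Path 1: Q → V → N
  V is a chain here and V is conditioned on, so the path is blocked at V.
Path 2: Q → V → E → N
  V is a chain here and V is conditioned on, so the path is blocked at V.
Path 3: Q → V → E → P ← C → J → N
  V is a chain here and V is conditioned on, so the path is blocked at V.
Path 4: Q → P ← C → J → N
  P is a collider here and neither P nor any of its descendants is conditioned on, so the collider stays closed — the path is blocked at P.
Path 5: Q → P ← E → N
  P is a collider here and neither P nor any of its descendants is conditioned on, so the collider stays closed — the path is blocked at P.
Path 6: Q → P ← E ← V → N
  P is a collider here and neither P nor any of its descendants is conditioned on, so the collider stays closed — the path is blocked at P.
Every path is blocked, so Q and N are d-separated given {C, J, V}.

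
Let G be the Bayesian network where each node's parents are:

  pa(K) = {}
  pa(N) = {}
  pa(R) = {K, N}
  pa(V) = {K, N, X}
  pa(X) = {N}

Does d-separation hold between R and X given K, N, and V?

Yes — R and X are d-separated given {K, N, V}.

We examine all 4 paths between R and X:
Path 1: R ← K → V ← X
  K is a fork here and K is conditioned on, so the path is blocked at K.
Path 2: R ← K → V ← N → X
  K is a fork here and K is conditioned on, so the path is blocked at K.
Path 3: R ← N → X
  N is a fork here and N is conditioned on, so the path is blocked at N.
Path 4: R ← N → V ← X
  N is a fork here and N is conditioned on, so the path is blocked at N.
All paths are blocked; R ⊥ X | {K, N, V} holds.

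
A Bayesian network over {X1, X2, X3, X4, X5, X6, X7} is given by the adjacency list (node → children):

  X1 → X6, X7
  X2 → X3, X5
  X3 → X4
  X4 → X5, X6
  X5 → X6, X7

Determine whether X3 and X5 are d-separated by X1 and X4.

We examine all 4 paths between X3 and X5:
Path 1: X3 ← X2 → X5
  X2 is a fork and X2 is not conditioned on — no node blocks this path, so it is active.
Path 2: X3 → X4 → X5
  X4 is a chain here and X4 is conditioned on, so the path is blocked at X4.
Path 3: X3 → X4 → X6 ← X5
  X4 is a chain here and X4 is conditioned on, so the path is blocked at X4.
Path 4: X3 → X4 → X6 ← X1 → X7 ← X5
  X4 is a chain here and X4 is conditioned on, so the path is blocked at X4.
At least one path is unblocked, so d-separation fails.

No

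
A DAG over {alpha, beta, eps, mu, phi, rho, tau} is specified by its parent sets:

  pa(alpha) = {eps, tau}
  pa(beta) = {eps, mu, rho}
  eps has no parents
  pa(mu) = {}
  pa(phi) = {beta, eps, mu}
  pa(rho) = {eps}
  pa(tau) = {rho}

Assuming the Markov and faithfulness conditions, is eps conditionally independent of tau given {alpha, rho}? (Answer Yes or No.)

No

Enumerating the 5 paths from eps to tau and testing each for blocking by {alpha, rho}:
  1. eps → rho → tau — rho:chain[blocks] ⇒ blocked
  2. eps → beta ← rho → tau — beta:collider[blocks]; rho:fork[blocks] ⇒ blocked
  3. eps → phi ← beta ← rho → tau — phi:collider[blocks]; beta:chain[open]; rho:fork[blocks] ⇒ blocked
  4. eps → phi ← mu → beta ← rho → tau — phi:collider[blocks]; mu:fork[open]; beta:collider[blocks]; rho:fork[blocks] ⇒ blocked
  5. eps → alpha ← tau — alpha:collider[open] ⇒ active
At least one path is unblocked, so d-separation fails.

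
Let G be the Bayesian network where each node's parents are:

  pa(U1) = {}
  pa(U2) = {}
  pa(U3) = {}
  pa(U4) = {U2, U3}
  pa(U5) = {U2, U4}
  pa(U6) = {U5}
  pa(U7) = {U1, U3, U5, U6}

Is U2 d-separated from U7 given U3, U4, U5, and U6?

6 paths connect U2 and U7; each must be blocked for d-separation to hold:
Path 1: U2 → U5 → U6 → U7
  U5 is a chain here and U5 is conditioned on, so the path is blocked at U5.
Path 2: U2 → U5 → U7
  U5 is a chain here and U5 is conditioned on, so the path is blocked at U5.
Path 3: U2 → U5 ← U4 ← U3 → U7
  U4 is a chain here and U4 is conditioned on, so the path is blocked at U4.
Path 4: U2 → U4 → U5 → U6 → U7
  U4 is a chain here and U4 is conditioned on, so the path is blocked at U4.
Path 5: U2 → U4 → U5 → U7
  U4 is a chain here and U4 is conditioned on, so the path is blocked at U4.
Path 6: U2 → U4 ← U3 → U7
  U3 is a fork here and U3 is conditioned on, so the path is blocked at U3.
Every path is blocked, so U2 and U7 are d-separated given {U3, U4, U5, U6}.

Yes — U2 and U7 are d-separated given {U3, U4, U5, U6}.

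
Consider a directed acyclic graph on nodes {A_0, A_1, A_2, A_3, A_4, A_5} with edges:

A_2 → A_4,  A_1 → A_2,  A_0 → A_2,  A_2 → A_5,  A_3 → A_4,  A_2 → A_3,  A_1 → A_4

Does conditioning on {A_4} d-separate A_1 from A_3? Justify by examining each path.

No

There are 4 undirected paths between A_1 and A_3; checking each against the conditioning set {A_4}:
  1. A_1 → A_2 → A_4 ← A_3 — A_2:chain[open]; A_4:collider[open] ⇒ active
  2. A_1 → A_2 → A_3 — A_2:chain[open] ⇒ active
  3. A_1 → A_4 ← A_2 → A_3 — A_4:collider[open]; A_2:fork[open] ⇒ active
  4. A_1 → A_4 ← A_3 — A_4:collider[open] ⇒ active
Since the path A_1 → A_2 → A_4 ← A_3 is active, A_1 and A_3 are not d-separated given {A_4}.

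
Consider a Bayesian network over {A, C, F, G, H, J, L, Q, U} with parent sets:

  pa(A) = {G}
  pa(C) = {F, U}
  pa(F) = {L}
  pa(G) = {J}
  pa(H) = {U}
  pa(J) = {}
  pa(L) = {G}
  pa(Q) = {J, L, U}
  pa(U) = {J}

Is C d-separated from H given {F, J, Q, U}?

Yes — C and H are d-separated given {F, J, Q, U}.

Enumerating the 5 paths from C to H and testing each for blocking by {F, J, Q, U}:
Path 1: C ← F ← L → Q ← J → U → H
  F is a chain here and F is conditioned on, so the path is blocked at F.
Path 2: C ← F ← L → Q ← U → H
  F is a chain here and F is conditioned on, so the path is blocked at F.
Path 3: C ← F ← L ← G ← J → Q ← U → H
  F is a chain here and F is conditioned on, so the path is blocked at F.
Path 4: C ← F ← L ← G ← J → U → H
  F is a chain here and F is conditioned on, so the path is blocked at F.
Path 5: C ← U → H
  U is a fork here and U is conditioned on, so the path is blocked at U.
Since every path is blocked, d-separation holds.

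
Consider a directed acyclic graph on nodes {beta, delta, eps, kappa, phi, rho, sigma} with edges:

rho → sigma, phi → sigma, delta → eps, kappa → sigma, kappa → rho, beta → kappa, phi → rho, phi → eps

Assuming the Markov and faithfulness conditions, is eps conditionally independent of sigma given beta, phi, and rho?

Yes

Enumerating the 3 paths from eps to sigma and testing each for blocking by {beta, phi, rho}:
Path 1: eps ← phi → rho ← kappa → sigma
  phi is a fork here and phi is conditioned on, so the path is blocked at phi.
Path 2: eps ← phi → rho → sigma
  phi is a fork here and phi is conditioned on, so the path is blocked at phi.
Path 3: eps ← phi → sigma
  phi is a fork here and phi is conditioned on, so the path is blocked at phi.
Every path is blocked, so eps and sigma are d-separated given {beta, phi, rho}.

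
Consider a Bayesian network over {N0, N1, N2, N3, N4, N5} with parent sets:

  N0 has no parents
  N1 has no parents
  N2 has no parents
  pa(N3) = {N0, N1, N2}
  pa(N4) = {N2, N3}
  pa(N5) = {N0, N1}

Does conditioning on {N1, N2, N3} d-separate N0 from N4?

Yes

4 paths connect N0 and N4; each must be blocked for d-separation to hold:
Path 1: N0 → N5 ← N1 → N3 ← N2 → N4
  N5 is a collider here and neither N5 nor any of its descendants is conditioned on, so the collider stays closed — the path is blocked at N5.
Path 2: N0 → N5 ← N1 → N3 → N4
  N5 is a collider here and neither N5 nor any of its descendants is conditioned on, so the collider stays closed — the path is blocked at N5.
Path 3: N0 → N3 ← N2 → N4
  N2 is a fork here and N2 is conditioned on, so the path is blocked at N2.
Path 4: N0 → N3 → N4
  N3 is a chain here and N3 is conditioned on, so the path is blocked at N3.
All paths are blocked; N0 ⊥ N4 | {N1, N2, N3} holds.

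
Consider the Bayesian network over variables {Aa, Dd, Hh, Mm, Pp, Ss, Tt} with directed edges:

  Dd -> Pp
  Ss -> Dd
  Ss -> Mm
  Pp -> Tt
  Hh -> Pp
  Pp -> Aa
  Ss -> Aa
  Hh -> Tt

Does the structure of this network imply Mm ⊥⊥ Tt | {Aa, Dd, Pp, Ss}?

Yes — Mm and Tt are d-separated given {Aa, Dd, Pp, Ss}.

Enumerating the 4 paths from Mm to Tt and testing each for blocking by {Aa, Dd, Pp, Ss}:
Path 1: Mm ← Ss → Dd → Pp → Tt
  Ss is a fork here and Ss is conditioned on, so the path is blocked at Ss.
Path 2: Mm ← Ss → Dd → Pp ← Hh → Tt
  Ss is a fork here and Ss is conditioned on, so the path is blocked at Ss.
Path 3: Mm ← Ss → Aa ← Pp → Tt
  Ss is a fork here and Ss is conditioned on, so the path is blocked at Ss.
Path 4: Mm ← Ss → Aa ← Pp ← Hh → Tt
  Ss is a fork here and Ss is conditioned on, so the path is blocked at Ss.
Since every path is blocked, d-separation holds.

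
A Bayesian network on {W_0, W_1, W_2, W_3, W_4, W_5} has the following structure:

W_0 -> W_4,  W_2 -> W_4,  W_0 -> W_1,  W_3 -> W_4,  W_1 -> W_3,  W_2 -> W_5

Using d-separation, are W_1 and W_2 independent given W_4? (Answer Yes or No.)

No

2 paths connect W_1 and W_2; each must be blocked for d-separation to hold:
Path 1: W_1 ← W_0 → W_4 ← W_2
  W_0 is a fork and W_0 is not conditioned on; W_4 is a collider and W_4 is conditioned on, which opens it — no node blocks this path, so it is active.
Path 2: W_1 → W_3 → W_4 ← W_2
  W_3 is a chain and W_3 is not conditioned on; W_4 is a collider and W_4 is conditioned on, which opens it — no node blocks this path, so it is active.
Because an active path exists, W_1 and W_2 are not d-separated.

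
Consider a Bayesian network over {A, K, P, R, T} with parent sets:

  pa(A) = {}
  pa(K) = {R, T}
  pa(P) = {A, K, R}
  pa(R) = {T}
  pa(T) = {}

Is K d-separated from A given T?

There are 3 undirected paths between K and A; checking each against the conditioning set {T}:
Path 1: K ← T → R → P ← A
  T is a fork here and T is conditioned on, so the path is blocked at T.
Path 2: K ← R → P ← A
  P is a collider here and neither P nor any of its descendants is conditioned on, so the collider stays closed — the path is blocked at P.
Path 3: K → P ← A
  P is a collider here and neither P nor any of its descendants is conditioned on, so the collider stays closed — the path is blocked at P.
Since every path is blocked, d-separation holds.

Yes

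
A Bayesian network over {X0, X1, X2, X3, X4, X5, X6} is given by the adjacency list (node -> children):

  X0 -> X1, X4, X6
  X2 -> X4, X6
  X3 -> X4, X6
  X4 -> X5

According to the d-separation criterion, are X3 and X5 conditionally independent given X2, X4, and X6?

Yes — X3 and X5 are d-separated given {X2, X4, X6}.

3 paths connect X3 and X5; each must be blocked for d-separation to hold:
Path 1: X3 → X6 ← X0 → X4 → X5
  X4 is a chain here and X4 is conditioned on, so the path is blocked at X4.
Path 2: X3 → X6 ← X2 → X4 → X5
  X2 is a fork here and X2 is conditioned on, so the path is blocked at X2.
Path 3: X3 → X4 → X5
  X4 is a chain here and X4 is conditioned on, so the path is blocked at X4.
All paths are blocked; X3 ⊥ X5 | {X2, X4, X6} holds.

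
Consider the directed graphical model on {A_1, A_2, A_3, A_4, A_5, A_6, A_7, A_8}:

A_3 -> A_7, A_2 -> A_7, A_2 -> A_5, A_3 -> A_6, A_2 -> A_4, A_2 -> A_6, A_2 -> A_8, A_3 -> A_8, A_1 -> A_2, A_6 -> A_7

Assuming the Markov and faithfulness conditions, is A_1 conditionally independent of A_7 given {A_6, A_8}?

Enumerating the 5 paths from A_1 to A_7 and testing each for blocking by {A_6, A_8}:
Path 1: A_1 → A_2 → A_6 → A_7
  A_6 is a chain here and A_6 is conditioned on, so the path is blocked at A_6.
Path 2: A_1 → A_2 → A_6 ← A_3 → A_7
  A_2 is a chain and A_2 is not conditioned on; A_6 is a collider and A_6 is conditioned on, which opens it; A_3 is a fork and A_3 is not conditioned on — no node blocks this path, so it is active.
Path 3: A_1 → A_2 → A_7
  A_2 is a chain and A_2 is not conditioned on — no node blocks this path, so it is active.
Path 4: A_1 → A_2 → A_8 ← A_3 → A_6 → A_7
  A_6 is a chain here and A_6 is conditioned on, so the path is blocked at A_6.
Path 5: A_1 → A_2 → A_8 ← A_3 → A_7
  A_2 is a chain and A_2 is not conditioned on; A_8 is a collider and A_8 is conditioned on, which opens it; A_3 is a fork and A_3 is not conditioned on — no node blocks this path, so it is active.
Because an active path exists, A_1 and A_7 are not d-separated.

No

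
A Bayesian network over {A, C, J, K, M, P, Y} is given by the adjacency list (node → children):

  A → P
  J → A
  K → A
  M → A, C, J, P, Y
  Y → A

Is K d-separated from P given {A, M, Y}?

We examine all 4 paths between K and P:
Path 1: K → A → P
  A is a chain here and A is conditioned on, so the path is blocked at A.
Path 2: K → A ← J ← M → P
  M is a fork here and M is conditioned on, so the path is blocked at M.
Path 3: K → A ← M → P
  M is a fork here and M is conditioned on, so the path is blocked at M.
Path 4: K → A ← Y ← M → P
  Y is a chain here and Y is conditioned on, so the path is blocked at Y.
All paths are blocked; K ⊥ P | {A, M, Y} holds.

Yes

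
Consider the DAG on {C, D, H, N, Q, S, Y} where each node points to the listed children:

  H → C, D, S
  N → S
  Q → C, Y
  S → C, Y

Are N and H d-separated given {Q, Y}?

Enumerating the 3 paths from N to H and testing each for blocking by {Q, Y}:
Path 1: N → S → C ← H
  C is a collider here and neither C nor any of its descendants is conditioned on, so the collider stays closed — the path is blocked at C.
Path 2: N → S → Y ← Q → C ← H
  Q is a fork here and Q is conditioned on, so the path is blocked at Q.
Path 3: N → S ← H
  S is a collider and its descendant Y is conditioned on, which opens it — no node blocks this path, so it is active.
Because an active path exists, N and H are not d-separated.

No — N and H are not d-separated given {Q, Y}.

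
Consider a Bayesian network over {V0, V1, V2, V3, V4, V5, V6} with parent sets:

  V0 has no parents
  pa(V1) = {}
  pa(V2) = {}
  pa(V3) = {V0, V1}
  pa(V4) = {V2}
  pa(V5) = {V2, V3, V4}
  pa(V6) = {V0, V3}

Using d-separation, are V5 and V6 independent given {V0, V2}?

We examine all 2 paths between V5 and V6:
Path 1: V5 ← V3 → V6
  V3 is a fork and V3 is not conditioned on — no node blocks this path, so it is active.
Path 2: V5 ← V3 ← V0 → V6
  V0 is a fork here and V0 is conditioned on, so the path is blocked at V0.
Since the path V5 ← V3 → V6 is active, V5 and V6 are not d-separated given {V0, V2}.

No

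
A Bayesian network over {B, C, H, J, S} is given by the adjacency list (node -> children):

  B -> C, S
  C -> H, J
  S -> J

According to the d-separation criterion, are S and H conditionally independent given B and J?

Enumerating the 2 paths from S to H and testing each for blocking by {B, J}:
  1. S ← B → C → H — B:fork[blocks]; C:chain[open] ⇒ blocked
  2. S → J ← C → H — J:collider[open]; C:fork[open] ⇒ active
Since the path S → J ← C → H is active, S and H are not d-separated given {B, J}.

No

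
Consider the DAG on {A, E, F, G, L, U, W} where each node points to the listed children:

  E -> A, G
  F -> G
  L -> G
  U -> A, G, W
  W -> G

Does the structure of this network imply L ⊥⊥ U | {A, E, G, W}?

No — L and U are not d-separated given {A, E, G, W}.

There are 3 undirected paths between L and U; checking each against the conditioning set {A, E, G, W}:
  1. L → G ← W ← U — G:collider[open]; W:chain[blocks] ⇒ blocked
  2. L → G ← E → A ← U — G:collider[open]; E:fork[blocks]; A:collider[open] ⇒ blocked
  3. L → G ← U — G:collider[open] ⇒ active
Since the path L → G ← U is active, L and U are not d-separated given {A, E, G, W}.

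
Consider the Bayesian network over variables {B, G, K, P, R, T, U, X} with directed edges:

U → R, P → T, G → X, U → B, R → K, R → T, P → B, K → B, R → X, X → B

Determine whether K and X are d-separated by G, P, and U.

Enumerating the 6 paths from K to X and testing each for blocking by {G, P, U}:
  1. K ← R ← U → B ← X — R:chain[open]; U:fork[blocks]; B:collider[blocks] ⇒ blocked
  2. K ← R → T ← P → B ← X — R:fork[open]; T:collider[blocks]; P:fork[blocks]; B:collider[blocks] ⇒ blocked
  3. K ← R → X — R:fork[open] ⇒ active
  4. K → B ← U → R → X — B:collider[blocks]; U:fork[blocks]; R:chain[open] ⇒ blocked
  5. K → B ← P → T ← R → X — B:collider[blocks]; P:fork[blocks]; T:collider[blocks]; R:fork[open] ⇒ blocked
  6. K → B ← X — B:collider[blocks] ⇒ blocked
Because an active path exists, K and X are not d-separated.

No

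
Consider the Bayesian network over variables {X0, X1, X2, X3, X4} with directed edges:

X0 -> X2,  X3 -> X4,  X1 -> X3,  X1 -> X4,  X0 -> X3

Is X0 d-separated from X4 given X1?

We examine all 2 paths between X0 and X4:
  1. X0 → X3 ← X1 → X4 — X3:collider[blocks]; X1:fork[blocks] ⇒ blocked
  2. X0 → X3 → X4 — X3:chain[open] ⇒ active
At least one path is unblocked, so d-separation fails.

No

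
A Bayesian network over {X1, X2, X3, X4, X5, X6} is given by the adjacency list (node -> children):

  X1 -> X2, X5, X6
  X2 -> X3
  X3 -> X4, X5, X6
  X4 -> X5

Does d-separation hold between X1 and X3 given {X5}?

There are 4 undirected paths between X1 and X3; checking each against the conditioning set {X5}:
Path 1: X1 → X6 ← X3
  X6 is a collider here and neither X6 nor any of its descendants is conditioned on, so the collider stays closed — the path is blocked at X6.
Path 2: X1 → X5 ← X3
  X5 is a collider and X5 is conditioned on, which opens it — no node blocks this path, so it is active.
Path 3: X1 → X5 ← X4 ← X3
  X5 is a collider and X5 is conditioned on, which opens it; X4 is a chain and X4 is not conditioned on — no node blocks this path, so it is active.
Path 4: X1 → X2 → X3
  X2 is a chain and X2 is not conditioned on — no node blocks this path, so it is active.
At least one path is unblocked, so d-separation fails.

No — X1 and X3 are not d-separated given {X5}.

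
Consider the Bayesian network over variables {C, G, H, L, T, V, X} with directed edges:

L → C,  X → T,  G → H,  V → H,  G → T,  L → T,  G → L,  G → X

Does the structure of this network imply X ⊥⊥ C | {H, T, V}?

We examine all 4 paths between X and C:
  1. X ← G → L → C — G:fork[open]; L:chain[open] ⇒ active
  2. X ← G → T ← L → C — G:fork[open]; T:collider[open]; L:fork[open] ⇒ active
  3. X → T ← L → C — T:collider[open]; L:fork[open] ⇒ active
  4. X → T ← G → L → C — T:collider[open]; G:fork[open]; L:chain[open] ⇒ active
Because an active path exists, X and C are not d-separated.

No — X and C are not d-separated given {H, T, V}.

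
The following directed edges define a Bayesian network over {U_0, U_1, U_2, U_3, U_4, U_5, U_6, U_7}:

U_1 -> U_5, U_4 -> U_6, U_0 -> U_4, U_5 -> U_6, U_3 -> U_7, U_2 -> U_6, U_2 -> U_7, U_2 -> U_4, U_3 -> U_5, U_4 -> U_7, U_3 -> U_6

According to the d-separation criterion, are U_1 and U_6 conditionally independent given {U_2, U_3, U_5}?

Yes

6 paths connect U_1 and U_6; each must be blocked for d-separation to hold:
Path 1: U_1 → U_5 → U_6
  U_5 is a chain here and U_5 is conditioned on, so the path is blocked at U_5.
Path 2: U_1 → U_5 ← U_3 → U_6
  U_3 is a fork here and U_3 is conditioned on, so the path is blocked at U_3.
Path 3: U_1 → U_5 ← U_3 → U_7 ← U_2 → U_6
  U_3 is a fork here and U_3 is conditioned on, so the path is blocked at U_3.
Path 4: U_1 → U_5 ← U_3 → U_7 ← U_2 → U_4 → U_6
  U_3 is a fork here and U_3 is conditioned on, so the path is blocked at U_3.
Path 5: U_1 → U_5 ← U_3 → U_7 ← U_4 → U_6
  U_3 is a fork here and U_3 is conditioned on, so the path is blocked at U_3.
Path 6: U_1 → U_5 ← U_3 → U_7 ← U_4 ← U_2 → U_6
  U_3 is a fork here and U_3 is conditioned on, so the path is blocked at U_3.
Since every path is blocked, d-separation holds.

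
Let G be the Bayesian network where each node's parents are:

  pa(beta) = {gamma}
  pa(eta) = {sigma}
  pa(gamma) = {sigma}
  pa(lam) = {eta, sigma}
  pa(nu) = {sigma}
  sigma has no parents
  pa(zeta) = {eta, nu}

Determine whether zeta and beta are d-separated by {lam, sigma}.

Yes — zeta and beta are d-separated given {lam, sigma}.

There are 3 undirected paths between zeta and beta; checking each against the conditioning set {lam, sigma}:
Path 1: zeta ← nu ← sigma → gamma → beta
  sigma is a fork here and sigma is conditioned on, so the path is blocked at sigma.
Path 2: zeta ← eta ← sigma → gamma → beta
  sigma is a fork here and sigma is conditioned on, so the path is blocked at sigma.
Path 3: zeta ← eta → lam ← sigma → gamma → beta
  sigma is a fork here and sigma is conditioned on, so the path is blocked at sigma.
Every path is blocked, so zeta and beta are d-separated given {lam, sigma}.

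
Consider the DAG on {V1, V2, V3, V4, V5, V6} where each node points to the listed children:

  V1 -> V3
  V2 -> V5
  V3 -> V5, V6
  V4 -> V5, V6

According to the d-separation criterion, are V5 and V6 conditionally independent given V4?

No

Enumerating the 2 paths from V5 to V6 and testing each for blocking by {V4}:
Path 1: V5 ← V3 → V6
  V3 is a fork and V3 is not conditioned on — no node blocks this path, so it is active.
Path 2: V5 ← V4 → V6
  V4 is a fork here and V4 is conditioned on, so the path is blocked at V4.
Because an active path exists, V5 and V6 are not d-separated.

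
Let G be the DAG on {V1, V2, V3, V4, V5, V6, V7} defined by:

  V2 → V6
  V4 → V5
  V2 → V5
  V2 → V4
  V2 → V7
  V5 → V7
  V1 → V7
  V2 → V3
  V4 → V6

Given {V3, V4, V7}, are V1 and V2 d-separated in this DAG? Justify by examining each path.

No

We examine all 4 paths between V1 and V2:
Path 1: V1 → V7 ← V2
  V7 is a collider and V7 is conditioned on, which opens it — no node blocks this path, so it is active.
Path 2: V1 → V7 ← V5 ← V4 ← V2
  V4 is a chain here and V4 is conditioned on, so the path is blocked at V4.
Path 3: V1 → V7 ← V5 ← V4 → V6 ← V2
  V4 is a fork here and V4 is conditioned on, so the path is blocked at V4.
Path 4: V1 → V7 ← V5 ← V2
  V7 is a collider and V7 is conditioned on, which opens it; V5 is a chain and V5 is not conditioned on — no node blocks this path, so it is active.
Since the path V1 → V7 ← V2 is active, V1 and V2 are not d-separated given {V3, V4, V7}.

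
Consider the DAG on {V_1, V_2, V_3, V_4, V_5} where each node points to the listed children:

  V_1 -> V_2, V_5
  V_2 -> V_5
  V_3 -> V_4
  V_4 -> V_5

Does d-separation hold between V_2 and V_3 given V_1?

We examine all 2 paths between V_2 and V_3:
Path 1: V_2 ← V_1 → V_5 ← V_4 ← V_3
  V_1 is a fork here and V_1 is conditioned on, so the path is blocked at V_1.
Path 2: V_2 → V_5 ← V_4 ← V_3
  V_5 is a collider here and neither V_5 nor any of its descendants is conditioned on, so the collider stays closed — the path is blocked at V_5.
All paths are blocked; V_2 ⊥ V_3 | {V_1} holds.

Yes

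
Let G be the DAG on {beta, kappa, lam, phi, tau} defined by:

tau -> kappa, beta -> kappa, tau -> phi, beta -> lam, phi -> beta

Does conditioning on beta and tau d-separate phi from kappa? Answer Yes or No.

Enumerating the 2 paths from phi to kappa and testing each for blocking by {beta, tau}:
Path 1: phi → beta → kappa
  beta is a chain here and beta is conditioned on, so the path is blocked at beta.
Path 2: phi ← tau → kappa
  tau is a fork here and tau is conditioned on, so the path is blocked at tau.
Every path is blocked, so phi and kappa are d-separated given {beta, tau}.

Yes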